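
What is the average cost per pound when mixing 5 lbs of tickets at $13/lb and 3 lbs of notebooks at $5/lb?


Cost of tickets:
5 x $13 = $65
Cost of notebooks:
3 x $5 = $15
Total cost: $65 + $15 = $80
Total weight: 8 lbs
Average: $80 / 8 = $10/lb

$10/lb


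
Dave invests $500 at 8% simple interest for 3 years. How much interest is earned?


Use the formula I = P x R x T / 100
P x R x T = 500 x 8 x 3 = 12000
I = 12000 / 100 = $120

$120


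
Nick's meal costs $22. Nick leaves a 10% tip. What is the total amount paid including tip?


Calculate the tip:
10% of $22 = $2.20
Add tip to meal cost:
$22 + $2.20 = $24.20

$24.20


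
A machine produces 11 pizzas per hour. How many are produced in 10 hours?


Production rate: 11 pizzas per hour
Time: 10 hours
Total: 11 x 10 = 110 pizzas

110 pizzas


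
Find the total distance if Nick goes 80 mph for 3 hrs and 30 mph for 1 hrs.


Leg 1 distance:
80 x 3 = 240 miles
Leg 2 distance:
30 x 1 = 30 miles
Total distance:
240 + 30 = 270 miles

270 miles


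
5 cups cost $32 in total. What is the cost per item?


Total cost: $32
Number of items: 5
Unit price: $32 / 5 = $6.40

$6.40


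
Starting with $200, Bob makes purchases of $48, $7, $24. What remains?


Add up expenses:
$48 + $7 + $24 = $79
Subtract from budget:
$200 - $79 = $121

$121


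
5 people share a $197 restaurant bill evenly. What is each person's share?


Total bill: $197
Number of people: 5
Each pays: $197 / 5 = $39.40

$39.40


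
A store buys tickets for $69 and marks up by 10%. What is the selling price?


Calculate the markup amount:
10% of $69 = $6.90
Add to cost:
$69 + $6.90 = $75.90

$75.90


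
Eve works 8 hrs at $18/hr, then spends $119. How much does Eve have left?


Calculate earnings:
8 x $18 = $144
Subtract spending:
$144 - $119 = $25

$25


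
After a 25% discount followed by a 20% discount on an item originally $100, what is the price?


First discount:
25% of $100 = $25
Price after first discount:
$100 - $25 = $75
Second discount:
20% of $75 = $15
Final price:
$75 - $15 = $60

$60


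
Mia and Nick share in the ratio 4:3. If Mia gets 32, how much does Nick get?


Find the multiplier:
32 / 4 = 8
Apply to Nick's share:
3 x 8 = 24

24


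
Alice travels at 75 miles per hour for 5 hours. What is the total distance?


Use the formula: distance = speed x time
Speed = 75 mph, Time = 5 hours
75 x 5 = 375 miles

375 miles


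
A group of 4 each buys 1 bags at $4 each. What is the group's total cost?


Cost per person:
1 x $4 = $4
Group total:
4 x $4 = $16

$16


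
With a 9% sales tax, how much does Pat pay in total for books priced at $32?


Calculate the tax:
9% of $32 = $2.88
Add tax to price:
$32 + $2.88 = $34.88

$34.88


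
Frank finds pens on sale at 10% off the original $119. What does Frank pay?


Calculate the discount amount:
10% of $119 = $11.90
Subtract from original:
$119 - $11.90 = $107.10

$107.10


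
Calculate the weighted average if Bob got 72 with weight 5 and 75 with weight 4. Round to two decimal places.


Weighted sum:
5 x 72 + 4 x 75 = 660
Total weight:
5 + 4 = 9
Weighted average:
660 / 9 = 73.3333... ≈ 73.33

73.33


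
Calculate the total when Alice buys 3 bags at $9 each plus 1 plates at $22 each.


Cost of bags:
3 x $9 = $27
Cost of plates:
1 x $22 = $22
Add both:
$27 + $22 = $49

$49


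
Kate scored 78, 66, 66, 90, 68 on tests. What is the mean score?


Add the scores:
78 + 66 + 66 + 90 + 68 = 368
Divide by the number of tests:
368 / 5 = 73.6

73.6


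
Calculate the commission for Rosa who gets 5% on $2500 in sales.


Convert rate to decimal:
5% = 0.05
Multiply by sales:
$2500 x 0.05 = $125

$125


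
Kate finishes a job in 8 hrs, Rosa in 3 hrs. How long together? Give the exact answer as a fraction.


Kate's rate: 1/8 of the job per hour
Rosa's rate: 1/3 of the job per hour
Combined rate: 1/8 + 1/3 = 11/24 per hour
Time = 1 / (11/24) = 24/11 hours (≈ 2.18 hours)

24/11 hours


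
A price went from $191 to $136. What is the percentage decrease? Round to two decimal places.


Find the absolute change:
|136 - 191| = 55
Divide by original and multiply by 100:
55 / 191 x 100 = 28.7958...% ≈ 28.8%

28.8%


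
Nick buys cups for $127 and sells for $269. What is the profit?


Selling price = $269
Cost price = $127
Profit = selling price - cost price:
Profit = $269 - $127 = $142

$142


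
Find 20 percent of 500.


Convert percentage to decimal:
20% = 0.2
Multiply:
500 x 0.2 = 100

100


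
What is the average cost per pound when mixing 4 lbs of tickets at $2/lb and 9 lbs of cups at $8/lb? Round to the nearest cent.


Cost of tickets:
4 x $2 = $8
Cost of cups:
9 x $8 = $72
Total cost: $8 + $72 = $80
Total weight: 13 lbs
Average: $80 / 13 = $6.1538... ≈ $6.15/lb

$6.15/lb


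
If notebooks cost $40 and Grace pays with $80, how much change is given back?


Start with the amount paid:
$80
Subtract the price:
$80 - $40 = $40

$40


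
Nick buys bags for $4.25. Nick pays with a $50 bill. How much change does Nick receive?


Start with the amount paid:
$50
Subtract the price:
$50 - $4.25 = $45.75

$45.75


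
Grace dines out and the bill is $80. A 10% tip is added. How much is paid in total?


Calculate the tip:
10% of $80 = $8
Add tip to meal cost:
$80 + $8 = $88

$88


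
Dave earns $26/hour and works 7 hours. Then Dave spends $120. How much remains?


Calculate earnings:
7 x $26 = $182
Subtract spending:
$182 - $120 = $62

$62


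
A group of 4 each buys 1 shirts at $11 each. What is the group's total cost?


Cost per person:
1 x $11 = $11
Group total:
4 x $11 = $44

$44


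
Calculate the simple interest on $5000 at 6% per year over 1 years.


Use the formula I = P x R x T / 100
P x R x T = 5000 x 6 x 1 = 30000
I = 30000 / 100 = $300

$300


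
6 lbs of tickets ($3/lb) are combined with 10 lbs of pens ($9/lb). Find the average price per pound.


Cost of tickets:
6 x $3 = $18
Cost of pens:
10 x $9 = $90
Total cost: $18 + $90 = $108
Total weight: 16 lbs
Average: $108 / 16 = $6.75/lb

$6.75/lb


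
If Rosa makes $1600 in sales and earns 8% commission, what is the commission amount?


Convert rate to decimal:
8% = 0.08
Multiply by sales:
$1600 x 0.08 = $128

$128


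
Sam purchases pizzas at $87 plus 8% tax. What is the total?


Calculate the tax:
8% of $87 = $6.96
Add tax to price:
$87 + $6.96 = $93.96

$93.96


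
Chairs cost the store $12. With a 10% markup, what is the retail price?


Calculate the markup amount:
10% of $12 = $1.20
Add to cost:
$12 + $1.20 = $13.20

$13.20


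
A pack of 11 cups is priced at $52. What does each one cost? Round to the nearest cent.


Total cost: $52
Number of items: 11
Unit price: $52 / 11 = $4.7272... ≈ $4.73

$4.73


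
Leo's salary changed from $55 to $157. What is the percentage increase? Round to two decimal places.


Find the absolute change:
|157 - 55| = 102
Divide by original and multiply by 100:
102 / 55 x 100 = 185.4545...% ≈ 185.45%

185.45%


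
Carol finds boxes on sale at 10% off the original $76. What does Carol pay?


Calculate the discount amount:
10% of $76 = $7.60
Subtract from original:
$76 - $7.60 = $68.40

$68.40


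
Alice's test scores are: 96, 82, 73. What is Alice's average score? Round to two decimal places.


Add the scores:
96 + 82 + 73 = 251
Divide by the number of tests:
251 / 3 = 83.6666... ≈ 83.67

83.67


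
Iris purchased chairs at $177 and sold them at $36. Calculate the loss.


Selling price = $36
Cost price = $177
Loss = cost price - selling price:
Loss = $177 - $36 = $141

$141


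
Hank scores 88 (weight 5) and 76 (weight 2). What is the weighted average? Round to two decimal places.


Weighted sum:
5 x 88 + 2 x 76 = 592
Total weight:
5 + 2 = 7
Weighted average:
592 / 7 = 84.5714... ≈ 84.57

84.57


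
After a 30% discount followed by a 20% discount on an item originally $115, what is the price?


First discount:
30% of $115 = $34.50
Price after first discount:
$115 - $34.50 = $80.50
Second discount:
20% of $80.50 = $16.10
Final price:
$80.50 - $16.10 = $64.40

$64.40


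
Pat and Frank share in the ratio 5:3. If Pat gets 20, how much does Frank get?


Find the multiplier:
20 / 5 = 4
Apply to Frank's share:
3 x 4 = 12

12


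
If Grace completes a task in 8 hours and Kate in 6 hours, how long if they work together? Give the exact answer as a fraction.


Grace's rate: 1/8 of the job per hour
Kate's rate: 1/6 of the job per hour
Combined rate: 1/8 + 1/6 = 7/24 per hour
Time = 1 / (7/24) = 24/7 hours (≈ 3.43 hours)

24/7 hours


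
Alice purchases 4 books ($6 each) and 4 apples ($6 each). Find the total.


Cost of books:
4 x $6 = $24
Cost of apples:
4 x $6 = $24
Add both:
$24 + $24 = $48

$48


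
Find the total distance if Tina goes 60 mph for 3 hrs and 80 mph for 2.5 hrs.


Leg 1 distance:
60 x 3 = 180 miles
Leg 2 distance:
80 x 2.5 = 200 miles
Total distance:
180 + 200 = 380 miles

380 miles


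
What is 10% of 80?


Convert percentage to decimal:
10% = 0.1
Multiply:
80 x 0.1 = 8

8


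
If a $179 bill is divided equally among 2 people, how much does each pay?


Total bill: $179
Number of people: 2
Each pays: $179 / 2 = $89.50

$89.50


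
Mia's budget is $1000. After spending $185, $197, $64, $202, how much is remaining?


Add up expenses:
$185 + $197 + $64 + $202 = $648
Subtract from budget:
$1000 - $648 = $352

$352


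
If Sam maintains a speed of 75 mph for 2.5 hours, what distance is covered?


Use the formula: distance = speed x time
Speed = 75 mph, Time = 2.5 hours
75 x 2.5 = 187.5 miles

187.5 miles


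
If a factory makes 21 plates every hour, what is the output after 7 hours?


Production rate: 21 plates per hour
Time: 7 hours
Total: 21 x 7 = 147 plates

147 plates


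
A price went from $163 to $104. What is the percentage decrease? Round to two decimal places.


Find the absolute change:
|104 - 163| = 59
Divide by original and multiply by 100:
59 / 163 x 100 = 36.1963...% ≈ 36.2%

36.2%


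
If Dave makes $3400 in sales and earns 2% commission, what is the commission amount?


Convert rate to decimal:
2% = 0.02
Multiply by sales:
$3400 x 0.02 = $68

$68


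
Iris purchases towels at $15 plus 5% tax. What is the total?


Calculate the tax:
5% of $15 = $0.75
Add tax to price:
$15 + $0.75 = $15.75

$15.75


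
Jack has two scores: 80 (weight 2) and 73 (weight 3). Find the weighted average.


Weighted sum:
2 x 80 + 3 x 73 = 379
Total weight:
2 + 3 = 5
Weighted average:
379 / 5 = 75.8

75.8


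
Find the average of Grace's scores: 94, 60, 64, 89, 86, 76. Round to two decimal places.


Add the scores:
94 + 60 + 64 + 89 + 86 + 76 = 469
Divide by the number of tests:
469 / 6 = 78.1666... ≈ 78.17

78.17


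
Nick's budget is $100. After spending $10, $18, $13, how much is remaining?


Add up expenses:
$10 + $18 + $13 = $41
Subtract from budget:
$100 - $41 = $59

$59


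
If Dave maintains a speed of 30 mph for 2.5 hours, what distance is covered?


Use the formula: distance = speed x time
Speed = 30 mph, Time = 2.5 hours
30 x 2.5 = 75 miles

75 miles


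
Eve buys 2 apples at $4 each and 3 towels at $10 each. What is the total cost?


Cost of apples:
2 x $4 = $8
Cost of towels:
3 x $10 = $30
Add both:
$8 + $30 = $38

$38


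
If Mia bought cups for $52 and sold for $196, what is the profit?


Selling price = $196
Cost price = $52
Profit = selling price - cost price:
Profit = $196 - $52 = $144

$144


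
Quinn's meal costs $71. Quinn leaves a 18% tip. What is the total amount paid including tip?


Calculate the tip:
18% of $71 = $12.78
Add tip to meal cost:
$71 + $12.78 = $83.78

$83.78


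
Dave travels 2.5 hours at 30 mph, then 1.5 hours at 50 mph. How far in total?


Leg 1 distance:
30 x 2.5 = 75 miles
Leg 2 distance:
50 x 1.5 = 75 miles
Total distance:
75 + 75 = 150 miles

150 miles


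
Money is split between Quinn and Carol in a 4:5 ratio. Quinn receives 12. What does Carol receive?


Find the multiplier:
12 / 4 = 3
Apply to Carol's share:
5 x 3 = 15

15


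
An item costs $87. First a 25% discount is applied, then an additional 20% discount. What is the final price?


First discount:
25% of $87 = $21.75
Price after first discount:
$87 - $21.75 = $65.25
Second discount:
20% of $65.25 = $13.05
Final price:
$65.25 - $13.05 = $52.20

$52.20


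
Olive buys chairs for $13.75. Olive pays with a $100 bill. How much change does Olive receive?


Start with the amount paid:
$100
Subtract the price:
$100 - $13.75 = $86.25

$86.25


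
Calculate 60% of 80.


Convert percentage to decimal:
60% = 0.6
Multiply:
80 x 0.6 = 48

48


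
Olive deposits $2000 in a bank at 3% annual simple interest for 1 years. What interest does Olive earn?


Use the formula I = P x R x T / 100
P x R x T = 2000 x 3 x 1 = 6000
I = 6000 / 100 = $60

$60


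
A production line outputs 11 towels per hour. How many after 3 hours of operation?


Production rate: 11 towels per hour
Time: 3 hours
Total: 11 x 3 = 33 towels

33 towels


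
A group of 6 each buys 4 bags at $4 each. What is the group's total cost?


Cost per person:
4 x $4 = $16
Group total:
6 x $16 = $96

$96


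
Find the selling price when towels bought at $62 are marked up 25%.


Calculate the markup amount:
25% of $62 = $15.50
Add to cost:
$62 + $15.50 = $77.50

$77.50


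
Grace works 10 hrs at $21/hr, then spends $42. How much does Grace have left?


Calculate earnings:
10 x $21 = $210
Subtract spending:
$210 - $42 = $168

$168


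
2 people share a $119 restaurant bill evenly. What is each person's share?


Total bill: $119
Number of people: 2
Each pays: $119 / 2 = $59.50

$59.50


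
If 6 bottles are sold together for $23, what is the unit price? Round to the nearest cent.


Total cost: $23
Number of items: 6
Unit price: $23 / 6 = $3.8333... ≈ $3.83

$3.83


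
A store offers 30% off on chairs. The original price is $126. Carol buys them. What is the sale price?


Calculate the discount amount:
30% of $126 = $37.80
Subtract from original:
$126 - $37.80 = $88.20

$88.20


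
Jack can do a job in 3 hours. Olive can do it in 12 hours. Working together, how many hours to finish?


Jack's rate: 1/3 of the job per hour
Olive's rate: 1/12 of the job per hour
Combined rate: 1/3 + 1/12 = 5/12 per hour
Time = 1 / (5/12) = 12/5 = 2.4 hours

2.4 hours


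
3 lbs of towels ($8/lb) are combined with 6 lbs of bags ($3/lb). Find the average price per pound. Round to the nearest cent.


Cost of towels:
3 x $8 = $24
Cost of bags:
6 x $3 = $18
Total cost: $24 + $18 = $42
Total weight: 9 lbs
Average: $42 / 9 = $4.6666... ≈ $4.67/lb

$4.67/lb


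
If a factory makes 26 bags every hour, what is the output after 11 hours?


Production rate: 26 bags per hour
Time: 11 hours
Total: 26 x 11 = 286 bags

286 bags


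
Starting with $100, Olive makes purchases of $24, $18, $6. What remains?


Add up expenses:
$24 + $18 + $6 = $48
Subtract from budget:
$100 - $48 = $52

$52


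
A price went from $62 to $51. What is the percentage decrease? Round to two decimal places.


Find the absolute change:
|51 - 62| = 11
Divide by original and multiply by 100:
11 / 62 x 100 = 17.7419...% ≈ 17.74%

17.74%


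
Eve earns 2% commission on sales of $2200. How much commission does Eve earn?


Convert rate to decimal:
2% = 0.02
Multiply by sales:
$2200 x 0.02 = $44

$44


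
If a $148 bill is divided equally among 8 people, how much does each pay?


Total bill: $148
Number of people: 8
Each pays: $148 / 8 = $18.50

$18.50


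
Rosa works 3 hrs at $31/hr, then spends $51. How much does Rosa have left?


Calculate earnings:
3 x $31 = $93
Subtract spending:
$93 - $51 = $42

$42


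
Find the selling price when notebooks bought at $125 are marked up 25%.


Calculate the markup amount:
25% of $125 = $31.25
Add to cost:
$125 + $31.25 = $156.25

$156.25


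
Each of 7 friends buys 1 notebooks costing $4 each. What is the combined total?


Cost per person:
1 x $4 = $4
Group total:
7 x $4 = $28

$28


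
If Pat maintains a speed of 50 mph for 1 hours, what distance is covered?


Use the formula: distance = speed x time
Speed = 50 mph, Time = 1 hours
50 x 1 = 50 miles

50 miles


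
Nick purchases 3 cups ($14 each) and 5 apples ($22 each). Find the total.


Cost of cups:
3 x $14 = $42
Cost of apples:
5 x $22 = $110
Add both:
$42 + $110 = $152

$152


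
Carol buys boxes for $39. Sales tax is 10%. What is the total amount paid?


Calculate the tax:
10% of $39 = $3.90
Add tax to price:
$39 + $3.90 = $42.90

$42.90


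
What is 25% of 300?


Convert percentage to decimal:
25% = 0.25
Multiply:
300 x 0.25 = 75

75


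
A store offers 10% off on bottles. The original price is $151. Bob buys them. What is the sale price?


Calculate the discount amount:
10% of $151 = $15.10
Subtract from original:
$151 - $15.10 = $135.90

$135.90


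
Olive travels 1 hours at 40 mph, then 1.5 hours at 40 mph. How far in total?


Leg 1 distance:
40 x 1 = 40 miles
Leg 2 distance:
40 x 1.5 = 60 miles
Total distance:
40 + 60 = 100 miles

100 miles


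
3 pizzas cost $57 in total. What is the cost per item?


Total cost: $57
Number of items: 3
Unit price: $57 / 3 = $19

$19


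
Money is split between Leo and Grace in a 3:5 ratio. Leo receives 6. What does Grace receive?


Find the multiplier:
6 / 3 = 2
Apply to Grace's share:
5 x 2 = 10

10


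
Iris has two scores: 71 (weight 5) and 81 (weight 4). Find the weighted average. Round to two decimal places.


Weighted sum:
5 x 71 + 4 x 81 = 679
Total weight:
5 + 4 = 9
Weighted average:
679 / 9 = 75.4444... ≈ 75.44

75.44


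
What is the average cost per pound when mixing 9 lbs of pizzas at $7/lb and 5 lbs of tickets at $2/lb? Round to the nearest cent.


Cost of pizzas:
9 x $7 = $63
Cost of tickets:
5 x $2 = $10
Total cost: $63 + $10 = $73
Total weight: 14 lbs
Average: $73 / 14 = $5.2142... ≈ $5.21/lb

$5.21/lb


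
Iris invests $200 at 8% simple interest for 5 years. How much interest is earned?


Use the formula I = P x R x T / 100
P x R x T = 200 x 8 x 5 = 8000
I = 8000 / 100 = $80

$80


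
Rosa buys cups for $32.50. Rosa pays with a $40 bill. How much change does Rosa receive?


Start with the amount paid:
$40
Subtract the price:
$40 - $32.50 = $7.50

$7.50


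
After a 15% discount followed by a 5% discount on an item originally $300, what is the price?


First discount:
15% of $300 = $45
Price after first discount:
$300 - $45 = $255
Second discount:
5% of $255 = $12.75
Final price:
$255 - $12.75 = $242.25

$242.25


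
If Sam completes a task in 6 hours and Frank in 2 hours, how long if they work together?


Sam's rate: 1/6 of the job per hour
Frank's rate: 1/2 of the job per hour
Combined rate: 1/6 + 1/2 = 2/3 per hour
Time = 1 / (2/3) = 3/2 = 1.5 hours

1.5 hours


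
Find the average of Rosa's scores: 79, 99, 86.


Add the scores:
79 + 99 + 86 = 264
Divide by the number of tests:
264 / 3 = 88

88


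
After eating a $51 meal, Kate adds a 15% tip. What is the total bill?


Calculate the tip:
15% of $51 = $7.65
Add tip to meal cost:
$51 + $7.65 = $58.65

$58.65


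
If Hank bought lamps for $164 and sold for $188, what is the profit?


Selling price = $188
Cost price = $164
Profit = selling price - cost price:
Profit = $188 - $164 = $24

$24


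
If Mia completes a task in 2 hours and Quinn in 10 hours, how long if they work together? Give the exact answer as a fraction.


Mia's rate: 1/2 of the job per hour
Quinn's rate: 1/10 of the job per hour
Combined rate: 1/2 + 1/10 = 3/5 per hour
Time = 1 / (3/5) = 5/3 hours (≈ 1.67 hours)

5/3 hours


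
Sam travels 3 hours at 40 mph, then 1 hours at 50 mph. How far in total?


Leg 1 distance:
40 x 3 = 120 miles
Leg 2 distance:
50 x 1 = 50 miles
Total distance:
120 + 50 = 170 miles

170 miles


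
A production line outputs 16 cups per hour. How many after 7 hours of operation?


Production rate: 16 cups per hour
Time: 7 hours
Total: 16 x 7 = 112 cups

112 cups


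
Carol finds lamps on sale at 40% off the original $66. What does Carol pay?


Calculate the discount amount:
40% of $66 = $26.40
Subtract from original:
$66 - $26.40 = $39.60

$39.60


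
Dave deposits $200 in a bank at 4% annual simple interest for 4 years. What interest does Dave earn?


Use the formula I = P x R x T / 100
P x R x T = 200 x 4 x 4 = 3200
I = 3200 / 100 = $32

$32


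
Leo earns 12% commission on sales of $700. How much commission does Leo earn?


Convert rate to decimal:
12% = 0.12
Multiply by sales:
$700 x 0.12 = $84

$84


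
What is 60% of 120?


Convert percentage to decimal:
60% = 0.6
Multiply:
120 x 0.6 = 72

72


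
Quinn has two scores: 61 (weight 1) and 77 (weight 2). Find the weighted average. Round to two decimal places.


Weighted sum:
1 x 61 + 2 x 77 = 215
Total weight:
1 + 2 = 3
Weighted average:
215 / 3 = 71.6666... ≈ 71.67

71.67


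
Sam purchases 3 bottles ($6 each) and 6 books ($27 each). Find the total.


Cost of bottles:
3 x $6 = $18
Cost of books:
6 x $27 = $162
Add both:
$18 + $162 = $180

$180


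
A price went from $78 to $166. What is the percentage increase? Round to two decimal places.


Find the absolute change:
|166 - 78| = 88
Divide by original and multiply by 100:
88 / 78 x 100 = 112.8205...% ≈ 112.82%

112.82%


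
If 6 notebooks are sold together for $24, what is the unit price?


Total cost: $24
Number of items: 6
Unit price: $24 / 6 = $4

$4


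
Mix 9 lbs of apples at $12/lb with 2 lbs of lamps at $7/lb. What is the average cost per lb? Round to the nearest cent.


Cost of apples:
9 x $12 = $108
Cost of lamps:
2 x $7 = $14
Total cost: $108 + $14 = $122
Total weight: 11 lbs
Average: $122 / 11 = $11.0909... ≈ $11.09/lb

$11.09/lb


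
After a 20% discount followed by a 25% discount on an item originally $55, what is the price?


First discount:
20% of $55 = $11
Price after first discount:
$55 - $11 = $44
Second discount:
25% of $44 = $11
Final price:
$44 - $11 = $33

$33


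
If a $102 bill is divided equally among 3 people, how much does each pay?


Total bill: $102
Number of people: 3
Each pays: $102 / 3 = $34

$34


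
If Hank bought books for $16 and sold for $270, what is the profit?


Selling price = $270
Cost price = $16
Profit = selling price - cost price:
Profit = $270 - $16 = $254

$254


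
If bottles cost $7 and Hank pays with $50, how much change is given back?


Start with the amount paid:
$50
Subtract the price:
$50 - $7 = $43

$43


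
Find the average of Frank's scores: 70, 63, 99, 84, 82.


Add the scores:
70 + 63 + 99 + 84 + 82 = 398
Divide by the number of tests:
398 / 5 = 79.6

79.6


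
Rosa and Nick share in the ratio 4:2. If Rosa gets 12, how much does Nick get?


Find the multiplier:
12 / 4 = 3
Apply to Nick's share:
2 x 3 = 6

6


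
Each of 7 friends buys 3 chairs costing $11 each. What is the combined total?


Cost per person:
3 x $11 = $33
Group total:
7 x $33 = $231

$231


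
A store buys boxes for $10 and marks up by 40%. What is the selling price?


Calculate the markup amount:
40% of $10 = $4
Add to cost:
$10 + $4 = $14

$14


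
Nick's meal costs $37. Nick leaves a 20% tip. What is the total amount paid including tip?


Calculate the tip:
20% of $37 = $7.40
Add tip to meal cost:
$37 + $7.40 = $44.40

$44.40


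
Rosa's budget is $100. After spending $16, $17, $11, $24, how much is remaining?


Add up expenses:
$16 + $17 + $11 + $24 = $68
Subtract from budget:
$100 - $68 = $32

$32


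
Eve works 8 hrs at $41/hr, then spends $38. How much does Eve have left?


Calculate earnings:
8 x $41 = $328
Subtract spending:
$328 - $38 = $290

$290


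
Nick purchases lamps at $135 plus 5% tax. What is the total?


Calculate the tax:
5% of $135 = $6.75
Add tax to price:
$135 + $6.75 = $141.75

$141.75


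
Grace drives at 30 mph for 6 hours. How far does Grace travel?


Use the formula: distance = speed x time
Speed = 30 mph, Time = 6 hours
30 x 6 = 180 miles

180 miles


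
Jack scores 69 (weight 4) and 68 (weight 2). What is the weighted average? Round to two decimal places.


Weighted sum:
4 x 69 + 2 x 68 = 412
Total weight:
4 + 2 = 6
Weighted average:
412 / 6 = 68.6666... ≈ 68.67

68.67


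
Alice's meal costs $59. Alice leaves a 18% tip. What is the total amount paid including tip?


Calculate the tip:
18% of $59 = $10.62
Add tip to meal cost:
$59 + $10.62 = $69.62

$69.62


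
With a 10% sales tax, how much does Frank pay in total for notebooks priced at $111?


Calculate the tax:
10% of $111 = $11.10
Add tax to price:
$111 + $11.10 = $122.10

$122.10


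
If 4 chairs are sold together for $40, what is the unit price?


Total cost: $40
Number of items: 4
Unit price: $40 / 4 = $10

$10


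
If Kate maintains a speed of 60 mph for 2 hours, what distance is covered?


Use the formula: distance = speed x time
Speed = 60 mph, Time = 2 hours
60 x 2 = 120 miles

120 miles


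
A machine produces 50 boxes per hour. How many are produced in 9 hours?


Production rate: 50 boxes per hour
Time: 9 hours
Total: 50 x 9 = 450 boxes

450 boxes


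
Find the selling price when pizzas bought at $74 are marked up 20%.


Calculate the markup amount:
20% of $74 = $14.80
Add to cost:
$74 + $14.80 = $88.80

$88.80


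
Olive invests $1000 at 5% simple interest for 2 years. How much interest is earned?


Use the formula I = P x R x T / 100
P x R x T = 1000 x 5 x 2 = 10000
I = 10000 / 100 = $100

$100


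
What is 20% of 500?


Convert percentage to decimal:
20% = 0.2
Multiply:
500 x 0.2 = 100

100


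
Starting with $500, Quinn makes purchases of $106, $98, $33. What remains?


Add up expenses:
$106 + $98 + $33 = $237
Subtract from budget:
$500 - $237 = $263

$263


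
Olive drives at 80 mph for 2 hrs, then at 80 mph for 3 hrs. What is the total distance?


Leg 1 distance:
80 x 2 = 160 miles
Leg 2 distance:
80 x 3 = 240 miles
Total distance:
160 + 240 = 400 miles

400 miles


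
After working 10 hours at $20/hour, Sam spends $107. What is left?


Calculate earnings:
10 x $20 = $200
Subtract spending:
$200 - $107 = $93

$93


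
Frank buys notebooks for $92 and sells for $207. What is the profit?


Selling price = $207
Cost price = $92
Profit = selling price - cost price:
Profit = $207 - $92 = $115

$115


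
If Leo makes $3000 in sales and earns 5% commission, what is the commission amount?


Convert rate to decimal:
5% = 0.05
Multiply by sales:
$3000 x 0.05 = $150

$150


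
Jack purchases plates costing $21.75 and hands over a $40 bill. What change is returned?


Start with the amount paid:
$40
Subtract the price:
$40 - $21.75 = $18.25

$18.25


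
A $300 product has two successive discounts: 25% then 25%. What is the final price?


First discount:
25% of $300 = $75
Price after first discount:
$300 - $75 = $225
Second discount:
25% of $225 = $56.25
Final price:
$225 - $56.25 = $168.75

$168.75


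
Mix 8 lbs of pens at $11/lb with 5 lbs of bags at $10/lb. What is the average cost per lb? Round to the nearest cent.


Cost of pens:
8 x $11 = $88
Cost of bags:
5 x $10 = $50
Total cost: $88 + $50 = $138
Total weight: 13 lbs
Average: $138 / 13 = $10.6153... ≈ $10.62/lb

$10.62/lb


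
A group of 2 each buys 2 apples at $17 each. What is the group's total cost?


Cost per person:
2 x $17 = $34
Group total:
2 x $34 = $68

$68


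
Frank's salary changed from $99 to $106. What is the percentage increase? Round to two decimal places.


Find the absolute change:
|106 - 99| = 7
Divide by original and multiply by 100:
7 / 99 x 100 = 7.0707...% ≈ 7.07%

7.07%


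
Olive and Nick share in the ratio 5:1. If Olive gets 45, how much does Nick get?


Find the multiplier:
45 / 5 = 9
Apply to Nick's share:
1 x 9 = 9

9


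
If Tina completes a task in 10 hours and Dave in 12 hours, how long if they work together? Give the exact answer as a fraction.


Tina's rate: 1/10 of the job per hour
Dave's rate: 1/12 of the job per hour
Combined rate: 1/10 + 1/12 = 11/60 per hour
Time = 1 / (11/60) = 60/11 hours (≈ 5.45 hours)

60/11 hours


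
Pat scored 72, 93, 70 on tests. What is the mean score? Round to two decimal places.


Add the scores:
72 + 93 + 70 = 235
Divide by the number of tests:
235 / 3 = 78.3333... ≈ 78.33

78.33


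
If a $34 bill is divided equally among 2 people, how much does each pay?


Total bill: $34
Number of people: 2
Each pays: $34 / 2 = $17

$17


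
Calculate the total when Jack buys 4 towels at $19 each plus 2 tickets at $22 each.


Cost of towels:
4 x $19 = $76
Cost of tickets:
2 x $22 = $44
Add both:
$76 + $44 = $120

$120


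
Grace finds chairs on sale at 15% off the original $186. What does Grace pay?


Calculate the discount amount:
15% of $186 = $27.90
Subtract from original:
$186 - $27.90 = $158.10

$158.10


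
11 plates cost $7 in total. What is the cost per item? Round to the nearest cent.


Total cost: $7
Number of items: 11
Unit price: $7 / 11 = $0.6363... ≈ $0.64

$0.64


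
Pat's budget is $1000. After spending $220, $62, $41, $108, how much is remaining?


Add up expenses:
$220 + $62 + $41 + $108 = $431
Subtract from budget:
$1000 - $431 = $569

$569


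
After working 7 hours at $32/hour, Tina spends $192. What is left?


Calculate earnings:
7 x $32 = $224
Subtract spending:
$224 - $192 = $32

$32


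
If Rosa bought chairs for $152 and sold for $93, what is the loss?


Selling price = $93
Cost price = $152
Loss = cost price - selling price:
Loss = $152 - $93 = $59

$59


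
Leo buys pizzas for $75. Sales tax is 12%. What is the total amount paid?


Calculate the tax:
12% of $75 = $9
Add tax to price:
$75 + $9 = $84

$84


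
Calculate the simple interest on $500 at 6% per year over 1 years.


Use the formula I = P x R x T / 100
P x R x T = 500 x 6 x 1 = 3000
I = 3000 / 100 = $30

$30


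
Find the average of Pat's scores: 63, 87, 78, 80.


Add the scores:
63 + 87 + 78 + 80 = 308
Divide by the number of tests:
308 / 4 = 77

77


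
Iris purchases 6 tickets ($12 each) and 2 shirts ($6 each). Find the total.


Cost of tickets:
6 x $12 = $72
Cost of shirts:
2 x $6 = $12
Add both:
$72 + $12 = $84

$84


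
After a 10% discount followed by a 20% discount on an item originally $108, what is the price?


First discount:
10% of $108 = $10.80
Price after first discount:
$108 - $10.80 = $97.20
Second discount:
20% of $97.20 = $19.44
Final price:
$97.20 - $19.44 = $77.76

$77.76


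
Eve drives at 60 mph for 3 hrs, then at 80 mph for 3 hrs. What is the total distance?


Leg 1 distance:
60 x 3 = 180 miles
Leg 2 distance:
80 x 3 = 240 miles
Total distance:
180 + 240 = 420 miles

420 miles


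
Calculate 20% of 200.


Convert percentage to decimal:
20% = 0.2
Multiply:
200 x 0.2 = 40

40


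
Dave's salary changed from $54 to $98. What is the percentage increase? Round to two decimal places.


Find the absolute change:
|98 - 54| = 44
Divide by original and multiply by 100:
44 / 54 x 100 = 81.4814...% ≈ 81.48%

81.48%


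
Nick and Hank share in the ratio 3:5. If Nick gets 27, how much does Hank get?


Find the multiplier:
27 / 3 = 9
Apply to Hank's share:
5 x 9 = 45

45


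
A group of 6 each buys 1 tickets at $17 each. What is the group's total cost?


Cost per person:
1 x $17 = $17
Group total:
6 x $17 = $102

$102


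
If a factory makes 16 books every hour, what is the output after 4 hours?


Production rate: 16 books per hour
Time: 4 hours
Total: 16 x 4 = 64 books

64 books


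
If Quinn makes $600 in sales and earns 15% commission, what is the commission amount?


Convert rate to decimal:
15% = 0.15
Multiply by sales:
$600 x 0.15 = $90

$90


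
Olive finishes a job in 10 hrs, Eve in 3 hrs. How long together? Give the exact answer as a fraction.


Olive's rate: 1/10 of the job per hour
Eve's rate: 1/3 of the job per hour
Combined rate: 1/10 + 1/3 = 13/30 per hour
Time = 1 / (13/30) = 30/13 hours (≈ 2.31 hours)

30/13 hours


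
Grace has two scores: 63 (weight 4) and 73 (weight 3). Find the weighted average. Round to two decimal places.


Weighted sum:
4 x 63 + 3 x 73 = 471
Total weight:
4 + 3 = 7
Weighted average:
471 / 7 = 67.2857... ≈ 67.29

67.29


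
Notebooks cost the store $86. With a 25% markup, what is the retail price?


Calculate the markup amount:
25% of $86 = $21.50
Add to cost:
$86 + $21.50 = $107.50

$107.50


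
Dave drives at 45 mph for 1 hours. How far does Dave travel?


Use the formula: distance = speed x time
Speed = 45 mph, Time = 1 hours
45 x 1 = 45 miles

45 miles


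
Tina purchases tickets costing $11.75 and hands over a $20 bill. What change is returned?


Start with the amount paid:
$20
Subtract the price:
$20 - $11.75 = $8.25

$8.25


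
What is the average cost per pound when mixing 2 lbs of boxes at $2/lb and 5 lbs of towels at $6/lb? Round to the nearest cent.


Cost of boxes:
2 x $2 = $4
Cost of towels:
5 x $6 = $30
Total cost: $4 + $30 = $34
Total weight: 7 lbs
Average: $34 / 7 = $4.8571... ≈ $4.86/lb

$4.86/lb


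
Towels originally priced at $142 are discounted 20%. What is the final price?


Calculate the discount amount:
20% of $142 = $28.40
Subtract from original:
$142 - $28.40 = $113.60

$113.60


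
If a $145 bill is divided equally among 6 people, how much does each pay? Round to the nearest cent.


Total bill: $145
Number of people: 6
Each pays: $145 / 6 = $24.1666... ≈ $24.17

$24.17


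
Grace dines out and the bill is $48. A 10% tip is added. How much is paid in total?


Calculate the tip:
10% of $48 = $4.80
Add tip to meal cost:
$48 + $4.80 = $52.80

$52.80


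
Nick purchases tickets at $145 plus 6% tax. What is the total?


Calculate the tax:
6% of $145 = $8.70
Add tax to price:
$145 + $8.70 = $153.70

$153.70


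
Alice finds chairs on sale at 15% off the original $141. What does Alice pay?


Calculate the discount amount:
15% of $141 = $21.15
Subtract from original:
$141 - $21.15 = $119.85

$119.85


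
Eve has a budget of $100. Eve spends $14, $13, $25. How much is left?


Add up expenses:
$14 + $13 + $25 = $52
Subtract from budget:
$100 - $52 = $48

$48


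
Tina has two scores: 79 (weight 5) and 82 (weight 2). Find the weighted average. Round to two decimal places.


Weighted sum:
5 x 79 + 2 x 82 = 559
Total weight:
5 + 2 = 7
Weighted average:
559 / 7 = 79.8571... ≈ 79.86

79.86


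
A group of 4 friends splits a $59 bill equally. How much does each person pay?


Total bill: $59
Number of people: 4
Each pays: $59 / 4 = $14.75

$14.75


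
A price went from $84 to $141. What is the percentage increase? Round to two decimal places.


Find the absolute change:
|141 - 84| = 57
Divide by original and multiply by 100:
57 / 84 x 100 = 67.8571...% ≈ 67.86%

67.86%


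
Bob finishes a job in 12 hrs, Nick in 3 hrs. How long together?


Bob's rate: 1/12 of the job per hour
Nick's rate: 1/3 of the job per hour
Combined rate: 1/12 + 1/3 = 5/12 per hour
Time = 1 / (5/12) = 12/5 = 2.4 hours

2.4 hours


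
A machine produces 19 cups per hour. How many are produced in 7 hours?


Production rate: 19 cups per hour
Time: 7 hours
Total: 19 x 7 = 133 cups

133 cups


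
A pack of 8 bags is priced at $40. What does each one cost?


Total cost: $40
Number of items: 8
Unit price: $40 / 8 = $5

$5


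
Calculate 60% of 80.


Convert percentage to decimal:
60% = 0.6
Multiply:
80 x 0.6 = 48

48


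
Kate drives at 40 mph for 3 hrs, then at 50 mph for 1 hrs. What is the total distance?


Leg 1 distance:
40 x 3 = 120 miles
Leg 2 distance:
50 x 1 = 50 miles
Total distance:
120 + 50 = 170 miles

170 miles


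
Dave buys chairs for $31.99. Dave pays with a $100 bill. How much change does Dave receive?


Start with the amount paid:
$100
Subtract the price:
$100 - $31.99 = $68.01

$68.01


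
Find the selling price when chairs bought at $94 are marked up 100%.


Calculate the markup amount:
100% of $94 = $94
Add to cost:
$94 + $94 = $188

$188


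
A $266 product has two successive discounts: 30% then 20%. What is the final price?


First discount:
30% of $266 = $79.80
Price after first discount:
$266 - $79.80 = $186.20
Second discount:
20% of $186.20 = $37.24
Final price:
$186.20 - $37.24 = $148.96

$148.96


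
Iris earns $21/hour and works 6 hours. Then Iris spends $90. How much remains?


Calculate earnings:
6 x $21 = $126
Subtract spending:
$126 - $90 = $36

$36


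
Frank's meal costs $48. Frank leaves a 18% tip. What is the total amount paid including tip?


Calculate the tip:
18% of $48 = $8.64
Add tip to meal cost:
$48 + $8.64 = $56.64

$56.64


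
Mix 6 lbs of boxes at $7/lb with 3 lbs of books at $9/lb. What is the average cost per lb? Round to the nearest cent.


Cost of boxes:
6 x $7 = $42
Cost of books:
3 x $9 = $27
Total cost: $42 + $27 = $69
Total weight: 9 lbs
Average: $69 / 9 = $7.6666... ≈ $7.67/lb

$7.67/lb


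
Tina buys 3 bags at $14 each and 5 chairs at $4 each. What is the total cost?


Cost of bags:
3 x $14 = $42
Cost of chairs:
5 x $4 = $20
Add both:
$42 + $20 = $62

$62


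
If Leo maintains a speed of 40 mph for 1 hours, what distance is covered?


Use the formula: distance = speed x time
Speed = 40 mph, Time = 1 hours
40 x 1 = 40 miles

40 miles


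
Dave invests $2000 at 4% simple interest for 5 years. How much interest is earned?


Use the formula I = P x R x T / 100
P x R x T = 2000 x 4 x 5 = 40000
I = 40000 / 100 = $400

$400


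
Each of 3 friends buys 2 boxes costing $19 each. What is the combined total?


Cost per person:
2 x $19 = $38
Group total:
3 x $38 = $114

$114


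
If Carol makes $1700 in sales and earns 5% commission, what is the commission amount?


Convert rate to decimal:
5% = 0.05
Multiply by sales:
$1700 x 0.05 = $85

$85


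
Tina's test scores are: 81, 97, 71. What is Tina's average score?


Add the scores:
81 + 97 + 71 = 249
Divide by the number of tests:
249 / 3 = 83

83


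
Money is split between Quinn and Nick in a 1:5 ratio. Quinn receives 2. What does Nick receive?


Find the multiplier:
2 / 1 = 2
Apply to Nick's share:
5 x 2 = 10

10


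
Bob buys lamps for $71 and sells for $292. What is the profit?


Selling price = $292
Cost price = $71
Profit = selling price - cost price:
Profit = $292 - $71 = $221

$221


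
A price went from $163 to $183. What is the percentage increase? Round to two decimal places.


Find the absolute change:
|183 - 163| = 20
Divide by original and multiply by 100:
20 / 163 x 100 = 12.2699...% ≈ 12.27%

12.27%


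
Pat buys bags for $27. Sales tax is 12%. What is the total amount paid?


Calculate the tax:
12% of $27 = $3.24
Add tax to price:
$27 + $3.24 = $30.24

$30.24


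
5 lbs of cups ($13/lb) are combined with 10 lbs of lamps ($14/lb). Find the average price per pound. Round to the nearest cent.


Cost of cups:
5 x $13 = $65
Cost of lamps:
10 x $14 = $140
Total cost: $65 + $140 = $205
Total weight: 15 lbs
Average: $205 / 15 = $13.6666... ≈ $13.67/lb

$13.67/lb


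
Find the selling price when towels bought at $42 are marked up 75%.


Calculate the markup amount:
75% of $42 = $31.50
Add to cost:
$42 + $31.50 = $73.50

$73.50
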